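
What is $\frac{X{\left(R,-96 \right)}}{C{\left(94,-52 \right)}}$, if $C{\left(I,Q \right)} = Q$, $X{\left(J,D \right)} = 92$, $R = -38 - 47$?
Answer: $- \frac{23}{13} \approx -1.7692$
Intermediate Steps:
$R = -85$ ($R = -38 - 47 = -85$)
$\frac{X{\left(R,-96 \right)}}{C{\left(94,-52 \right)}} = \frac{92}{-52} = 92 \left(- \frac{1}{52}\right) = - \frac{23}{13}$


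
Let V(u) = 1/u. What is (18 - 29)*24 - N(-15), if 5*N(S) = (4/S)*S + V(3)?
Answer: -3973/15 ≈ -264.87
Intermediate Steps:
V(u) = 1/u
N(S) = 13/15 (N(S) = ((4/S)*S + 1/3)/5 = (4 + 1/3)/5 = (1/5)*(13/3) = 13/15)
(18 - 29)*24 - N(-15) = (18 - 29)*24 - 1*13/15 = -11*24 - 13/15 = -264 - 13/15 = -3973/15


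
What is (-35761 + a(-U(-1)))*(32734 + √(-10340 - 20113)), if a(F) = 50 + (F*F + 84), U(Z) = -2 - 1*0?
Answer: -1166083282 - 35623*I*√30453 ≈ -1.1661e+9 - 6.2165e+6*I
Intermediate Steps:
U(Z) = -2 (U(Z) = -2 + 0 = -2)
a(F) = 134 + F² (a(F) = 50 + (F² + 84) = 50 + (84 + F²) = 134 + F²)
(-35761 + a(-U(-1)))*(32734 + √(-10340 - 20113)) = (-35761 + (134 + (-1*(-2))²))*(32734 + √(-10340 - 20113)) = (-35761 + (134 + 2²))*(32734 + √(-30453)) = (-35761 + (134 + 4))*(32734 + I*√30453) = (-35761 + 138)*(32734 + I*√30453) = -35623*(32734 + I*√30453) = -1166083282 - 35623*I*√30453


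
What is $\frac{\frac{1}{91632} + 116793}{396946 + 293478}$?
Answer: $\frac{10701976177}{63264931968} \approx 0.16916$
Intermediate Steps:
$\frac{\frac{1}{91632} + 116793}{396946 + 293478} = \frac{\frac{1}{91632} + 116793}{690424} = \frac{10701976177}{91632} \cdot \frac{1}{690424} = \frac{10701976177}{63264931968}$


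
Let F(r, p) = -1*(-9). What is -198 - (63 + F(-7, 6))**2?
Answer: -5382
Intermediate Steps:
F(r, p) = 9
-198 - (63 + F(-7, 6))**2 = -198 - (63 + 9)**2 = -198 - 1*72**2 = -198 - 1*5184 = -198 - 5184 = -5382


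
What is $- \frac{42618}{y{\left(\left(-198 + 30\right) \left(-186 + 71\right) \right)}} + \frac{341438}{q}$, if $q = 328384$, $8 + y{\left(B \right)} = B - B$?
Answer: $\frac{874862551}{164192} \approx 5328.3$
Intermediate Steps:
$y{\left(B \right)} = -8$ ($y{\left(B \right)} = -8 + \left(B - B\right) = -8 + 0 = -8$)
$- \frac{42618}{y{\left(\left(-198 + 30\right) \left(-186 + 71\right) \right)}} + \frac{341438}{q} = - \frac{42618}{-8} + \frac{341438}{328384} = \left(-42618\right) \left(- \frac{1}{8}\right) + 341438 \cdot \frac{1}{328384} = \frac{21309}{4} + \frac{170719}{164192} = \frac{874862551}{164192}$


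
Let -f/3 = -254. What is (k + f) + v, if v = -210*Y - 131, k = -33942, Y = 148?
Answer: -64391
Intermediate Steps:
f = 762 (f = -3*(-254) = 762)
v = -31211 (v = -210*148 - 131 = -31080 - 131 = -31211)
(k + f) + v = (-33942 + 762) - 31211 = -33180 - 31211 = -64391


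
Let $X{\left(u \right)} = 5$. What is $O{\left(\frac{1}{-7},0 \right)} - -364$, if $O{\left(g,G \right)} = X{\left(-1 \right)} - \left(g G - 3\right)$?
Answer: $372$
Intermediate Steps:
$O{\left(g,G \right)} = 8 - G g$ ($O{\left(g,G \right)} = 5 - \left(g G - 3\right) = 5 - \left(G g - 3\right) = 5 - \left(-3 + G g\right) = 8 - G g$)
$O{\left(\frac{1}{-7},0 \right)} - -364 = \left(8 - \frac{0}{-7}\right) - -364 = \left(8 - 0 \left(- \frac{1}{7}\right)\right) + 364 = \left(8 + 0\right) + 364 = 8 + 364 = 372$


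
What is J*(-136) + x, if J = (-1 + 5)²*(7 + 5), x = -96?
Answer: -26208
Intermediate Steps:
J = 192 (J = 4²*12 = 16*12 = 192)
J*(-136) + x = 192*(-136) - 96 = -26112 - 96 = -26208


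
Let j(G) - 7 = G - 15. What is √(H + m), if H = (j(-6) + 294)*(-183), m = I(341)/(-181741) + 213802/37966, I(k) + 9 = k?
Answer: I*√12445170361331707555945/492855629 ≈ 226.35*I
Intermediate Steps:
j(G) = -8 + G (j(G) = 7 + (G - 15) = 7 + (-15 + G) = -8 + G)
I(k) = -9 + k
m = 19421992285/3449989403 (m = (-9 + 341)/(-181741) + 213802/37966 = 332*(-1/181741) + 213802*(1/37966) = -332/181741 + 106901/18983 = 19421992285/3449989403 ≈ 5.6296)
H = -51240 (H = ((-8 - 6) + 294)*(-183) = (-14 + 294)*(-183) = 280*(-183) = -51240)
√(H + m) = √(-51240 + 19421992285/3449989403) = √(-176758035017435/3449989403) = I*√12445170361331707555945/492855629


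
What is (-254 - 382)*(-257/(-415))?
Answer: -163452/415 ≈ -393.86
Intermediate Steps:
(-254 - 382)*(-257/(-415)) = -(-163452)*(-1)/415 = -636*257/415 = -163452/415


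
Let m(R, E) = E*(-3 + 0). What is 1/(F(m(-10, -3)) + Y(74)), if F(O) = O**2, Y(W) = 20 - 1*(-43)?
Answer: 1/144 ≈ 0.0069444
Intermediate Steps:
Y(W) = 63 (Y(W) = 20 + 43 = 63)
m(R, E) = -3*E (m(R, E) = E*(-3) = -3*E)
1/(F(m(-10, -3)) + Y(74)) = 1/((-3*(-3))**2 + 63) = 1/(9**2 + 63) = 1/(81 + 63) = 1/144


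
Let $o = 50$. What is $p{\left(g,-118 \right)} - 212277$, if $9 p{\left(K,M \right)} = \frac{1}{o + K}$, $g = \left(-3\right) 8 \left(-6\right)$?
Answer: $- \frac{370635641}{1746} \approx -2.1228 \cdot 10^{5}$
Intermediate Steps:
$g = 144$ ($g = \left(-24\right) \left(-6\right) = 144$)
$p{\left(K,M \right)} = \frac{1}{9 \left(50 + K\right)}$
$p{\left(g,-118 \right)} - 212277 = \frac{1}{9 \left(50 + 144\right)} - 212277 = \frac{1}{9 \cdot 194} - 212277 = \frac{1}{9} \cdot \frac{1}{194} - 212277 = \frac{1}{1746} - 212277 = - \frac{370635641}{1746}$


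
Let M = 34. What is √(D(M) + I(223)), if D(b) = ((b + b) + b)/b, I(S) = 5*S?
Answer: √1118 ≈ 33.437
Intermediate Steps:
D(b) = 3 (D(b) = (2*b + b)/b = (3*b)/b = 3)
√(D(M) + I(223)) = √(3 + 5*223) = √(3 + 1115) = √1118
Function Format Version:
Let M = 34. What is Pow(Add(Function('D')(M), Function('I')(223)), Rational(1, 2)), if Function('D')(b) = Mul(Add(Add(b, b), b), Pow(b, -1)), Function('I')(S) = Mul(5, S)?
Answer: Pow(1118, Rational(1, 2)) ≈ 33.437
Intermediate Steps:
Function('D')(b) = 3 (Function('D')(b) = Mul(Add(Mul(2, b), b), Pow(b, -1)) = Mul(Mul(3, b), Pow(b, -1)) = 3)
Pow(Add(Function('D')(M), Function('I')(223)), Rational(1, 2)) = Pow(Add(3, Mul(5, 223)), Rational(1, 2)) = Pow(Add(3, 1115), Rational(1, 2)) = Pow(1118, Rational(1, 2))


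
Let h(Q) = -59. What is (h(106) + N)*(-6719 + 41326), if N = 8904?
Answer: 306098915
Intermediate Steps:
(h(106) + N)*(-6719 + 41326) = (-59 + 8904)*(-6719 + 41326) = 8845*34607 = 306098915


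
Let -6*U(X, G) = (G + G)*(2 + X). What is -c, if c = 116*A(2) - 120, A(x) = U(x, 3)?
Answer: 584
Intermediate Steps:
U(X, G) = -G*(2 + X)/3 (U(X, G) = -(G + G)*(2 + X)/6 = -2*G*(2 + X)/6 = -G*(2 + X)/3)
A(x) = -2 - x (A(x) = -1/3*3*(2 + x) = -2 - x)
c = -584 (c = 116*(-2 - 1*2) - 120 = 116*(-2 - 2) - 120 = 116*(-4) - 120 = -464 - 120 = -584)
-c = -1*(-584) = 584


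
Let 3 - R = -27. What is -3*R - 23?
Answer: -113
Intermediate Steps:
R = 30 (R = 3 - 1*(-27) = 3 + 27 = 30)
-3*R - 23 = -3*30 - 23 = -90 - 23 = -113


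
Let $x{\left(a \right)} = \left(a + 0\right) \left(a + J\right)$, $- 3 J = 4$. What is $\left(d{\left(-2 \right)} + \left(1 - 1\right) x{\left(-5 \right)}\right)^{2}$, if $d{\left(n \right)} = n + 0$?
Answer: $4$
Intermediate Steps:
$J = - \frac{4}{3}$ ($J = \left(- \frac{1}{3}\right) 4 = - \frac{4}{3} \approx -1.3333$)
$d{\left(n \right)} = n$
$x{\left(a \right)} = a \left(- \frac{4}{3} + a\right)$ ($x{\left(a \right)} = \left(a + 0\right) \left(a - \frac{4}{3}\right) = a \left(- \frac{4}{3} + a\right)$)
$\left(d{\left(-2 \right)} + \left(1 - 1\right) x{\left(-5 \right)}\right)^{2} = \left(-2 + \left(1 - 1\right) \frac{1}{3} \left(-5\right) \left(-4 + 3 \left(-5\right)\right)\right)^{2} = \left(-2 + 0 \cdot \frac{1}{3} \left(-5\right) \left(-4 - 15\right)\right)^{2} = \left(-2 + 0 \cdot \frac{1}{3} \left(-5\right) \left(-19\right)\right)^{2} = \left(-2 + 0 \cdot \frac{95}{3}\right)^{2} = \left(-2 + 0\right)^{2} = \left(-2\right)^{2} = 4$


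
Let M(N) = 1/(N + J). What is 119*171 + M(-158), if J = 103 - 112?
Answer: 3398282/167 ≈ 20349.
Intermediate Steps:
J = -9
M(N) = 1/(-9 + N) (M(N) = 1/(N - 9) = 1/(-9 + N))
119*171 + M(-158) = 119*171 + 1/(-9 - 158) = 20349 + 1/(-167) = 20349 - 1/167 = 3398282/167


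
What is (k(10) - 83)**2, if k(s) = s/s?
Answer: 6724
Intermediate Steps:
k(s) = 1
(k(10) - 83)**2 = (1 - 83)**2 = (-82)**2 = 6724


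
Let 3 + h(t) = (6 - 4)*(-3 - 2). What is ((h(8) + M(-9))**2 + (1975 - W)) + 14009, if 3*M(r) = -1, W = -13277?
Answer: 264949/9 ≈ 29439.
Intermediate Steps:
M(r) = -1/3 (M(r) = (1/3)*(-1) = -1/3)
h(t) = -13 (h(t) = -3 + (6 - 4)*(-3 - 2) = -3 + 2*(-5) = -3 - 10 = -13)
((h(8) + M(-9))**2 + (1975 - W)) + 14009 = ((-13 - 1/3)**2 + (1975 - 1*(-13277))) + 14009 = ((-40/3)**2 + (1975 + 13277)) + 14009 = (1600/9 + 15252) + 14009 = 138868/9 + 14009 = 264949/9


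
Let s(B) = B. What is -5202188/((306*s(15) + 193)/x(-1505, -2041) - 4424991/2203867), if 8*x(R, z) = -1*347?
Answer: 3978330869965612/85864238765 ≈ 46333.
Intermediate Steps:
x(R, z) = -347/8 (x(R, z) = (-1*347)/8 = (1/8)*(-347) = -347/8)
-5202188/((306*s(15) + 193)/x(-1505, -2041) - 4424991/2203867) = -5202188/((306*15 + 193)/(-347/8) - 4424991/2203867) = -5202188/((4590 + 193)*(-8/347) - 4424991*1/2203867) = -5202188/(4783*(-8/347) - 4424991/2203867) = -5202188/(-38264/347 - 4424991/2203867) = -5202188/(-85864238765/764741849) = -5202188*(-764741849/85864238765) = 3978330869965612/85864238765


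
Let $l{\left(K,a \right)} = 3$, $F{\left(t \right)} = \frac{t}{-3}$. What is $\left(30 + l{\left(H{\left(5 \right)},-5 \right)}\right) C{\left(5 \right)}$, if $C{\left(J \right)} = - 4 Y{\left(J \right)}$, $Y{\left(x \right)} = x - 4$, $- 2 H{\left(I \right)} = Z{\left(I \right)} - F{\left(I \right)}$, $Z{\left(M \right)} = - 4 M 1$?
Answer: $-132$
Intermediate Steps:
$F{\left(t \right)} = - \frac{t}{3}$ ($F{\left(t \right)} = t \left(- \frac{1}{3}\right) = - \frac{t}{3}$)
$Z{\left(M \right)} = - 4 M$
$H{\left(I \right)} = \frac{11 I}{6}$ ($H{\left(I \right)} = - \frac{- 4 I - - \frac{I}{3}}{2} = - \frac{- 4 I + \frac{I}{3}}{2} = - \frac{\left(- \frac{11}{3}\right) I}{2} = \frac{11 I}{6}$)
$Y{\left(x \right)} = -4 + x$ ($Y{\left(x \right)} = x - 4 = -4 + x$)
$C{\left(J \right)} = 16 - 4 J$ ($C{\left(J \right)} = - 4 \left(-4 + J\right) = 16 - 4 J$)
$\left(30 + l{\left(H{\left(5 \right)},-5 \right)}\right) C{\left(5 \right)} = \left(30 + 3\right) \left(16 - 20\right) = 33 \left(16 - 20\right) = 33 \left(-4\right) = -132$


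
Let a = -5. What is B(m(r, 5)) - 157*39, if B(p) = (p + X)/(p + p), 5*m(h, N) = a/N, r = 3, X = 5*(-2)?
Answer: -12195/2 ≈ -6097.5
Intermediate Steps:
X = -10
m(h, N) = -1/N (m(h, N) = (-5/N)/5 = -1/N)
B(p) = (-10 + p)/(2*p) (B(p) = (p - 10)/(p + p) = (-10 + p)/((2*p)) = (-10 + p)*(1/(2*p)) = (-10 + p)/(2*p))
B(m(r, 5)) - 157*39 = (-10 - 1/5)/(2*((-1/5))) - 157*39 = (-10 - 1*⅕)/(2*((-1*⅕))) - 6123 = (-10 - ⅕)/(2*(-⅕)) - 6123 = (½)*(-5)*(-51/5) - 6123 = 51/2 - 6123 = -12195/2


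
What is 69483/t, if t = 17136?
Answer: 23161/5712 ≈ 4.0548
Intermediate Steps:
69483/t = 69483/17136 = 69483*(1/17136) = 23161/5712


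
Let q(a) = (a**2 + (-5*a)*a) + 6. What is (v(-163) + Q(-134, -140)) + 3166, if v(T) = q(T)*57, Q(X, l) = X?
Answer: -6054358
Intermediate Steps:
q(a) = 6 - 4*a**2 (q(a) = (a**2 - 5*a**2) + 6 = -4*a**2 + 6 = 6 - 4*a**2)
v(T) = 342 - 228*T**2 (v(T) = (6 - 4*T**2)*57 = 342 - 228*T**2)
(v(-163) + Q(-134, -140)) + 3166 = ((342 - 228*(-163)**2) - 134) + 3166 = ((342 - 228*26569) - 134) + 3166 = ((342 - 6057732) - 134) + 3166 = (-6057390 - 134) + 3166 = -6057524 + 3166 = -6054358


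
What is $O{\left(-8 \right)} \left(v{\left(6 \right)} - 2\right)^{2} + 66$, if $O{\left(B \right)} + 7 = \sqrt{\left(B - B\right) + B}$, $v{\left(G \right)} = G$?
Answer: $-46 + 32 i \sqrt{2} \approx -46.0 + 45.255 i$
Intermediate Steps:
$O{\left(B \right)} = -7 + \sqrt{B}$ ($O{\left(B \right)} = -7 + \sqrt{\left(B - B\right) + B} = -7 + \sqrt{0 + B} = -7 + \sqrt{B}$)
$O{\left(-8 \right)} \left(v{\left(6 \right)} - 2\right)^{2} + 66 = \left(-7 + \sqrt{-8}\right) \left(6 - 2\right)^{2} + 66 = \left(-7 + 2 i \sqrt{2}\right) 4^{2} + 66 = \left(-7 + 2 i \sqrt{2}\right) 16 + 66 = \left(-112 + 32 i \sqrt{2}\right) + 66 = -46 + 32 i \sqrt{2}$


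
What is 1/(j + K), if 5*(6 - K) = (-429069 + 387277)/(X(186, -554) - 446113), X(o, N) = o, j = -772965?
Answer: -2229635/1723416481757 ≈ -1.2937e-6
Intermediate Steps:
K = 13336018/2229635 (K = 6 - (-429069 + 387277)/(5*(186 - 446113)) = 6 - (-41792)/(5*(-445927)) = 6 - (-41792)*(-1)/(5*445927) = 6 - ⅕*41792/445927 = 6 - 41792/2229635 = 13336018/2229635 ≈ 5.9813)
1/(j + K) = 1/(-772965 + 13336018/2229635) = 1/(-1723416481757/2229635) = -2229635/1723416481757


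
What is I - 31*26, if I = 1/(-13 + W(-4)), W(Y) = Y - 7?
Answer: -19345/24 ≈ -806.04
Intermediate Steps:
W(Y) = -7 + Y
I = -1/24 (I = 1/(-13 + (-7 - 4)) = 1/(-13 - 11) = 1/(-24) = -1/24 ≈ -0.041667)
I - 31*26 = -1/24 - 31*26 = -1/24 - 806 = -19345/24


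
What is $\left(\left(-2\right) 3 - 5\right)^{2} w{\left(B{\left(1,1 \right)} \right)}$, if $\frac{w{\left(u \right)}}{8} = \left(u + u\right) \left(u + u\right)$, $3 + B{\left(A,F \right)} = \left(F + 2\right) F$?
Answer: $0$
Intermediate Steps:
$B{\left(A,F \right)} = -3 + F \left(2 + F\right)$ ($B{\left(A,F \right)} = -3 + \left(F + 2\right) F = -3 + \left(2 + F\right) F = -3 + F \left(2 + F\right)$)
$w{\left(u \right)} = 32 u^{2}$ ($w{\left(u \right)} = 8 \left(u + u\right) \left(u + u\right) = 8 \cdot 2 u 2 u = 8 \cdot 4 u^{2} = 32 u^{2}$)
$\left(\left(-2\right) 3 - 5\right)^{2} w{\left(B{\left(1,1 \right)} \right)} = \left(\left(-2\right) 3 - 5\right)^{2} \cdot 32 \left(-3 + 1^{2} + 2 \cdot 1\right)^{2} = \left(-6 - 5\right)^{2} \cdot 32 \left(-3 + 1 + 2\right)^{2} = \left(-11\right)^{2} \cdot 32 \cdot 0^{2} = 121 \cdot 32 \cdot 0 = 121 \cdot 0 = 0$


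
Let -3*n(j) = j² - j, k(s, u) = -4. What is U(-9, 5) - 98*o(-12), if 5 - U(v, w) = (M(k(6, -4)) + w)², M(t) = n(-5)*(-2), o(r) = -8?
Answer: 164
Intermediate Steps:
n(j) = -j²/3 + j/3 (n(j) = -(j² - j)/3 = -j²/3 + j/3)
M(t) = 20 (M(t) = ((⅓)*(-5)*(1 - 1*(-5)))*(-2) = ((⅓)*(-5)*(1 + 5))*(-2) = ((⅓)*(-5)*6)*(-2) = -10*(-2) = 20)
U(v, w) = 5 - (20 + w)²
U(-9, 5) - 98*o(-12) = (5 - (20 + 5)²) - 98*(-8) = (5 - 1*25²) + 784 = (5 - 1*625) + 784 = (5 - 625) + 784 = -620 + 784 = 164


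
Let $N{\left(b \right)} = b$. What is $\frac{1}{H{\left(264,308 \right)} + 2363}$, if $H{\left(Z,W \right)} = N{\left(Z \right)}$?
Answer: $\frac{1}{2627} \approx 0.00038066$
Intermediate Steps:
$H{\left(Z,W \right)} = Z$
$\frac{1}{H{\left(264,308 \right)} + 2363} = \frac{1}{264 + 2363} = \frac{1}{2627}$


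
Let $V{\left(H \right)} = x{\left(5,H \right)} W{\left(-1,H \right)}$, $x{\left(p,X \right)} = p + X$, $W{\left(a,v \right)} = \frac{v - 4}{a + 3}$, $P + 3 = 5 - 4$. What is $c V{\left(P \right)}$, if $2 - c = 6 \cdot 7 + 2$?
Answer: $378$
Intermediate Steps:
$P = -2$ ($P = -3 + \left(5 - 4\right) = -3 + 1 = -2$)
$W{\left(a,v \right)} = \frac{-4 + v}{3 + a}$
$x{\left(p,X \right)} = X + p$
$V{\left(H \right)} = \left(-2 + \frac{H}{2}\right) \left(5 + H\right)$ ($V{\left(H \right)} = \left(H + 5\right) \frac{-4 + H}{3 - 1} = \left(5 + H\right) \frac{-4 + H}{2} = \left(5 + H\right) \left(-2 + \frac{H}{2}\right) = \left(-2 + \frac{H}{2}\right) \left(5 + H\right)$)
$c = -42$ ($c = 2 - \left(6 \cdot 7 + 2\right) = 2 - \left(42 + 2\right) = 2 - 44 = -42$)
$c V{\left(P \right)} = - 42 \frac{\left(-4 - 2\right) \left(5 - 2\right)}{2} = - 42 \cdot \frac{1}{2} \left(-6\right) 3 = \left(-42\right) \left(-9\right) = 378$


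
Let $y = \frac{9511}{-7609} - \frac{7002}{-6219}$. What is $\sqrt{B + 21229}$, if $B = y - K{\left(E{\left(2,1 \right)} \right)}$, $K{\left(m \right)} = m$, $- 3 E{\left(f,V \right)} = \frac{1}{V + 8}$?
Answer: $\frac{\sqrt{47536153683987504711}}{47320371} \approx 145.7$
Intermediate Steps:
$E{\left(f,V \right)} = - \frac{1}{3 \left(8 + V\right)}$ ($E{\left(f,V \right)} = - \frac{1}{3 \left(V + 8\right)} = - \frac{1}{3 \left(8 + V\right)}$)
$y = - \frac{652299}{5257819}$ ($y = 9511 \left(- \frac{1}{7609}\right) - - \frac{778}{691} = - \frac{9511}{7609} + \frac{778}{691} = - \frac{652299}{5257819} \approx -0.12406$)
$B = - \frac{12354254}{141961113}$ ($B = - \frac{652299}{5257819} - - \frac{1}{24 + 3 \cdot 1} = - \frac{652299}{5257819} - - \frac{1}{24 + 3} = - \frac{652299}{5257819} - - \frac{1}{27} = - \frac{652299}{5257819} + \frac{1}{27} = - \frac{12354254}{141961113} \approx -0.087026$)
$\sqrt{B + 21229} = \sqrt{- \frac{12354254}{141961113} + 21229} = \sqrt{\frac{3013680113623}{141961113}} = \frac{\sqrt{47536153683987504711}}{47320371}$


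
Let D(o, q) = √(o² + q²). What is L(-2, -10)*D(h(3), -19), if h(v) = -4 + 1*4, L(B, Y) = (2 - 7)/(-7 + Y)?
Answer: 95/17 ≈ 5.5882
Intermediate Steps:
L(B, Y) = -5/(-7 + Y)
h(v) = 0 (h(v) = -4 + 4 = 0)
L(-2, -10)*D(h(3), -19) = (-5/(-7 - 10))*√(0² + (-19)²) = (-5/(-17))*√(0 + 361) = (-5*(-1/17))*√361 = (5/17)*19 = 95/17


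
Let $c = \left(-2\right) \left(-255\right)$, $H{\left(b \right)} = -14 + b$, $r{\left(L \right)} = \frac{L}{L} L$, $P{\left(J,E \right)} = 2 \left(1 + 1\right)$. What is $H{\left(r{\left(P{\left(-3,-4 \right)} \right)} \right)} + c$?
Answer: $500$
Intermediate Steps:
$P{\left(J,E \right)} = 4$ ($P{\left(J,E \right)} = 2 \cdot 2 = 4$)
$r{\left(L \right)} = L$ ($r{\left(L \right)} = 1 L = L$)
$c = 510$
$H{\left(r{\left(P{\left(-3,-4 \right)} \right)} \right)} + c = \left(-14 + 4\right) + 510 = -10 + 510 = 500$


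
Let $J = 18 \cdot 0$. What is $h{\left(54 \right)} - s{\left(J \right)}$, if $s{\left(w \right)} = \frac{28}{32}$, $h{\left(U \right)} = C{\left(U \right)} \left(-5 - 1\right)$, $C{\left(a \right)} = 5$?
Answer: $- \frac{247}{8} \approx -30.875$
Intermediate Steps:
$h{\left(U \right)} = -30$ ($h{\left(U \right)} = 5 \left(-5 - 1\right) = 5 \left(-6\right) = -30$)
$J = 0$
$s{\left(w \right)} = \frac{7}{8}$ ($s{\left(w \right)} = 28 \cdot \frac{1}{32} = \frac{7}{8}$)
$h{\left(54 \right)} - s{\left(J \right)} = -30 - \frac{7}{8} = - \frac{247}{8}$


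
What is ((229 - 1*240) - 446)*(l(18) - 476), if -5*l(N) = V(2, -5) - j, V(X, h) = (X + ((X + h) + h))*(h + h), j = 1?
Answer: 1114623/5 ≈ 2.2292e+5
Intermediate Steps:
V(X, h) = 2*h*(2*X + 2*h) (V(X, h) = (X + (X + 2*h))*(2*h) = (2*X + 2*h)*(2*h) = 2*h*(2*X + 2*h))
l(N) = -59/5 (l(N) = -(4*(-5)*(2 - 5) - 1*1)/5 = -(4*(-5)*(-3) - 1)/5 = -(60 - 1)/5 = -⅕*59 = -59/5)
((229 - 1*240) - 446)*(l(18) - 476) = ((229 - 1*240) - 446)*(-59/5 - 476) = ((229 - 240) - 446)*(-2439/5) = (-11 - 446)*(-2439/5) = -457*(-2439/5) = 1114623/5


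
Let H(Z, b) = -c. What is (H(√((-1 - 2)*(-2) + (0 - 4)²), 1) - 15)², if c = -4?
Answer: 121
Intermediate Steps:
H(Z, b) = 4 (H(Z, b) = -1*(-4) = 4)
(H(√((-1 - 2)*(-2) + (0 - 4)²), 1) - 15)² = (4 - 15)² = (-11)² = 121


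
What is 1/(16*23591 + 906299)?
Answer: 1/1283755 ≈ 7.7896e-7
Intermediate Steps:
1/(16*23591 + 906299) = 1/(377456 + 906299) = 1/1283755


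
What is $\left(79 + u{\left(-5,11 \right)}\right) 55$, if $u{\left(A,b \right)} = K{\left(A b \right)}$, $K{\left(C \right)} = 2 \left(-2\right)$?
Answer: $4125$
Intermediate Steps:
$K{\left(C \right)} = -4$
$u{\left(A,b \right)} = -4$
$\left(79 + u{\left(-5,11 \right)}\right) 55 = \left(79 - 4\right) 55 = 75 \cdot 55 = 4125$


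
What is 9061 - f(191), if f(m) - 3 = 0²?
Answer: 9058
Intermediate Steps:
f(m) = 3 (f(m) = 3 + 0² = 3 + 0 = 3)
9061 - f(191) = 9061 - 1*3 = 9061 - 3 = 9058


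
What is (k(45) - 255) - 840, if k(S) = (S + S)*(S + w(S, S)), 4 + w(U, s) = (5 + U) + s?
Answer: 11145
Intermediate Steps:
w(U, s) = 1 + U + s (w(U, s) = -4 + ((5 + U) + s) = -4 + (5 + U + s) = 1 + U + s)
k(S) = 2*S*(1 + 3*S) (k(S) = (S + S)*(S + (1 + S + S)) = (2*S)*(S + (1 + 2*S)) = (2*S)*(1 + 3*S) = 2*S*(1 + 3*S))
(k(45) - 255) - 840 = (2*45*(1 + 3*45) - 255) - 840 = (2*45*(1 + 135) - 255) - 840 = (2*45*136 - 255) - 840 = (12240 - 255) - 840 = 11985 - 840 = 11145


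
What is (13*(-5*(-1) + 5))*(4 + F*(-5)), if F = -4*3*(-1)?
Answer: -7280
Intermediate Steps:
F = 12 (F = -12*(-1) = 12)
(13*(-5*(-1) + 5))*(4 + F*(-5)) = (13*(-5*(-1) + 5))*(4 + 12*(-5)) = (13*(5 + 5))*(4 - 60) = (13*10)*(-56) = 130*(-56) = -7280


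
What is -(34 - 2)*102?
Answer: -3264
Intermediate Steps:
-(34 - 2)*102 = -32*102 = -1*3264 = -3264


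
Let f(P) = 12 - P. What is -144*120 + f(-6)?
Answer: -17262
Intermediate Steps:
-144*120 + f(-6) = -144*120 + (12 - 1*(-6)) = -17280 + (12 + 6) = -17280 + 18 = -17262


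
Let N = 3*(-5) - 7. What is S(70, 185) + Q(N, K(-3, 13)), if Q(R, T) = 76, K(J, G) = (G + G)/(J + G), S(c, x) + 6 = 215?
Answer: 285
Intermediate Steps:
S(c, x) = 209 (S(c, x) = -6 + 215 = 209)
K(J, G) = 2*G/(G + J) (K(J, G) = (2*G)/(G + J) = 2*G/(G + J))
N = -22 (N = -15 - 7 = -22)
S(70, 185) + Q(N, K(-3, 13)) = 209 + 76 = 285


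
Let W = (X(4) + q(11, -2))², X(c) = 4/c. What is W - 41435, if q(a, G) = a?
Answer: -41291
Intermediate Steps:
W = 144 (W = (4/4 + 11)² = (4*(¼) + 11)² = (1 + 11)² = 12² = 144)
W - 41435 = 144 - 41435 = -41291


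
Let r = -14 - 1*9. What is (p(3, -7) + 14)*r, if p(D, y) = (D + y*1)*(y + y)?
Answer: -1610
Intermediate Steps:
p(D, y) = 2*y*(D + y) (p(D, y) = (D + y)*(2*y) = 2*y*(D + y))
r = -23 (r = -14 - 9 = -23)
(p(3, -7) + 14)*r = (2*(-7)*(3 - 7) + 14)*(-23) = (2*(-7)*(-4) + 14)*(-23) = (56 + 14)*(-23) = 70*(-23) = -1610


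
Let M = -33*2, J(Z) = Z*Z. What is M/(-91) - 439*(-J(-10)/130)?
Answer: 30796/91 ≈ 338.42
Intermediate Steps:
J(Z) = Z²
M = -66
M/(-91) - 439*(-J(-10)/130) = -66/(-91) - 439/((-130/((-10)²))) = -66*(-1/91) - 439/((-130/100)) = 66/91 - 439/((-130*1/100)) = 66/91 - 439/(-13/10) = 66/91 - 439*(-10/13) = 66/91 + 4390/13 = 30796/91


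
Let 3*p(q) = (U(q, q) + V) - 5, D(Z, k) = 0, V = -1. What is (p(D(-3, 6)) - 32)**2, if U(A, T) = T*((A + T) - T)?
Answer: 1156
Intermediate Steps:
U(A, T) = A*T (U(A, T) = T*A = A*T)
p(q) = -2 + q**2/3 (p(q) = ((q*q - 1) - 5)/3 = ((q**2 - 1) - 5)/3 = ((-1 + q**2) - 5)/3 = (-6 + q**2)/3 = -2 + q**2/3)
(p(D(-3, 6)) - 32)**2 = ((-2 + (1/3)*0**2) - 32)**2 = ((-2 + (1/3)*0) - 32)**2 = ((-2 + 0) - 32)**2 = (-2 - 32)**2 = (-34)**2 = 1156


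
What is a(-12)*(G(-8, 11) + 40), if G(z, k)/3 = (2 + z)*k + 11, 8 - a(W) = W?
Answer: -2500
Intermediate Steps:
a(W) = 8 - W
G(z, k) = 33 + 3*k*(2 + z) (G(z, k) = 3*((2 + z)*k + 11) = 3*(k*(2 + z) + 11) = 3*(11 + k*(2 + z)) = 33 + 3*k*(2 + z))
a(-12)*(G(-8, 11) + 40) = (8 - 1*(-12))*((33 + 6*11 + 3*11*(-8)) + 40) = (8 + 12)*((33 + 66 - 264) + 40) = 20*(-165 + 40) = 20*(-125) = -2500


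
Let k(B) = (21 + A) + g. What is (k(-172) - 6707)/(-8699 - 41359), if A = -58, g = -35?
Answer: 6779/50058 ≈ 0.13542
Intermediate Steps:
k(B) = -72 (k(B) = (21 - 58) - 35 = -37 - 35 = -72)
(k(-172) - 6707)/(-8699 - 41359) = (-72 - 6707)/(-8699 - 41359) = -6779/(-50058) = -6779*(-1/50058) = 6779/50058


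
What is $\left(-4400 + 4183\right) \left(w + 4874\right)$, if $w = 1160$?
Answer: $-1309378$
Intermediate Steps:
$\left(-4400 + 4183\right) \left(w + 4874\right) = \left(-4400 + 4183\right) \left(1160 + 4874\right) = \left(-217\right) 6034 = -1309378$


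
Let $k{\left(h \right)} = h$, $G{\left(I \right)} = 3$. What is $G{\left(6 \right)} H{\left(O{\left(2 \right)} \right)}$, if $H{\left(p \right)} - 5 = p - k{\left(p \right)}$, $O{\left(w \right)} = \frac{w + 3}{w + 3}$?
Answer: $15$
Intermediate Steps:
$O{\left(w \right)} = 1$ ($O{\left(w \right)} = \frac{3 + w}{3 + w} = 1$)
$H{\left(p \right)} = 5$ ($H{\left(p \right)} = 5 + \left(p - p\right) = 5 + 0 = 5$)
$G{\left(6 \right)} H{\left(O{\left(2 \right)} \right)} = 3 \cdot 5 = 15$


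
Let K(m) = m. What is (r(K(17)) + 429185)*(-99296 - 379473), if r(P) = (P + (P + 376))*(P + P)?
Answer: -212154513125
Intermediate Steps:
r(P) = 2*P*(376 + 2*P) (r(P) = (P + (376 + P))*(2*P) = (376 + 2*P)*(2*P) = 2*P*(376 + 2*P))
(r(K(17)) + 429185)*(-99296 - 379473) = (4*17*(188 + 17) + 429185)*(-99296 - 379473) = (4*17*205 + 429185)*(-478769) = (13940 + 429185)*(-478769) = 443125*(-478769) = -212154513125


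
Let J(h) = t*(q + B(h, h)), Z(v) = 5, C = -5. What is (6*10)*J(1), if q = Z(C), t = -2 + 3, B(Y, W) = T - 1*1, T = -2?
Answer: 120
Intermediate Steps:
B(Y, W) = -3 (B(Y, W) = -2 - 1*1 = -2 - 1 = -3)
t = 1
q = 5
J(h) = 2 (J(h) = 1*(5 - 3) = 1*2 = 2)
(6*10)*J(1) = (6*10)*2 = 60*2 = 120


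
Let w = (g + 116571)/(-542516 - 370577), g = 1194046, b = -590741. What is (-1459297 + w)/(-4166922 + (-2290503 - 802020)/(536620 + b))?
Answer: 72114889554386798/205916070229659627 ≈ 0.35021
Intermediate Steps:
w = -1310617/913093 (w = (1194046 + 116571)/(-542516 - 370577) = 1310617/(-913093) = 1310617*(-1/913093) = -1310617/913093 ≈ -1.4354)
(-1459297 + w)/(-4166922 + (-2290503 - 802020)/(536620 + b)) = (-1459297 - 1310617/913093)/(-4166922 + (-2290503 - 802020)/(536620 - 590741)) = -1332475186238/(913093*(-4166922 - 3092523/(-54121))) = -1332475186238/(913093*(-4166922 - 3092523*(-1/54121))) = -1332475186238/(913093*(-4166922 + 3092523/54121)) = -1332475186238/(913093*(-225514893039/54121)) = -1332475186238/913093*(-54121/225514893039) = 72114889554386798/205916070229659627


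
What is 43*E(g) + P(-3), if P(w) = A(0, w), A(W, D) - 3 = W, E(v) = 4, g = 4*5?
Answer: 175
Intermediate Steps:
g = 20
A(W, D) = 3 + W
P(w) = 3 (P(w) = 3 + 0 = 3)
43*E(g) + P(-3) = 43*4 + 3 = 172 + 3 = 175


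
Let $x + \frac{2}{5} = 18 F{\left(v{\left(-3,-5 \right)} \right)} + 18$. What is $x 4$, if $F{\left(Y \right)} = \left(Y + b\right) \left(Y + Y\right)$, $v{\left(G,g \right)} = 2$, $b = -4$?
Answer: $- \frac{2528}{5} \approx -505.6$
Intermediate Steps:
$F{\left(Y \right)} = 2 Y \left(-4 + Y\right)$ ($F{\left(Y \right)} = \left(Y - 4\right) \left(Y + Y\right) = \left(-4 + Y\right) 2 Y = 2 Y \left(-4 + Y\right)$)
$x = - \frac{632}{5}$ ($x = - \frac{2}{5} + \left(18 \cdot 2 \cdot 2 \left(-4 + 2\right) + 18\right) = - \frac{2}{5} + \left(18 \cdot 2 \cdot 2 \left(-2\right) + 18\right) = - \frac{2}{5} + \left(18 \left(-8\right) + 18\right) = - \frac{2}{5} + \left(-144 + 18\right) = - \frac{2}{5} - 126 = - \frac{632}{5} \approx -126.4$)
$x 4 = \left(- \frac{632}{5}\right) 4 = - \frac{2528}{5}$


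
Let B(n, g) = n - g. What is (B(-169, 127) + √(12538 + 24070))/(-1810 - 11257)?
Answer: 296/13067 - 16*√143/13067 ≈ 0.0080101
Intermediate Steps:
(B(-169, 127) + √(12538 + 24070))/(-1810 - 11257) = ((-169 - 1*127) + √(12538 + 24070))/(-1810 - 11257) = ((-169 - 127) + √36608)/(-13067) = (-296 + 16*√143)*(-1/13067) = 296/13067 - 16*√143/13067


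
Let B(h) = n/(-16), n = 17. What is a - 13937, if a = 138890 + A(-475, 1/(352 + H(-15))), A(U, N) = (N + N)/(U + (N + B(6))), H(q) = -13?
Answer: 322647014059/2582147 ≈ 1.2495e+5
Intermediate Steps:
B(h) = -17/16 (B(h) = 17/(-16) = 17*(-1/16) = -17/16)
A(U, N) = 2*N/(-17/16 + N + U) (A(U, N) = (N + N)/(U + (N - 17/16)) = (2*N)/(U + (-17/16 + N)) = (2*N)/(-17/16 + N + U) = 2*N/(-17/16 + N + U))
a = 358634396798/2582147 (a = 138890 + 32/((352 - 13)*(-17 + 16/(352 - 13) + 16*(-475))) = 138890 + 32/(339*(-17 + 16/339 - 7600)) = 138890 + 32*(1/339)/(-17 + 16*(1/339) - 7600) = 138890 + 32*(1/339)/(-17 + 16/339 - 7600) = 138890 + 32*(1/339)/(-2582147/339) = 138890 + 32*(1/339)*(-339/2582147) = 138890 - 32/2582147 = 358634396798/2582147 ≈ 1.3889e+5)
a - 13937 = 358634396798/2582147 - 13937 = 322647014059/2582147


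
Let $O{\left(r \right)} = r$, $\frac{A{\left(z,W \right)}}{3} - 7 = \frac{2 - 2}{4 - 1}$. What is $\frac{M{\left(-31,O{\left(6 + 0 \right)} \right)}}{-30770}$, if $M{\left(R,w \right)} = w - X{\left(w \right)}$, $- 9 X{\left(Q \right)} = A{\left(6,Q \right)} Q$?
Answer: $- \frac{2}{3077} \approx -0.00064998$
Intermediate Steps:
$A{\left(z,W \right)} = 21$ ($A{\left(z,W \right)} = 21 + 3 \frac{2 - 2}{4 - 1} = 21 + 3 \cdot \frac{0}{3} = 21 + 3 \cdot 0 \cdot \frac{1}{3} = 21 + 3 \cdot 0 = 21 + 0 = 21$)
$X{\left(Q \right)} = - \frac{7 Q}{3}$ ($X{\left(Q \right)} = - \frac{21 Q}{9} = - \frac{7 Q}{3}$)
$M{\left(R,w \right)} = \frac{10 w}{3}$ ($M{\left(R,w \right)} = w - - \frac{7 w}{3} = w + \frac{7 w}{3} = \frac{10 w}{3}$)
$\frac{M{\left(-31,O{\left(6 + 0 \right)} \right)}}{-30770} = \frac{\frac{10}{3} \left(6 + 0\right)}{-30770} = \frac{10}{3} \cdot 6 \left(- \frac{1}{30770}\right) = 20 \left(- \frac{1}{30770}\right) = - \frac{2}{3077}$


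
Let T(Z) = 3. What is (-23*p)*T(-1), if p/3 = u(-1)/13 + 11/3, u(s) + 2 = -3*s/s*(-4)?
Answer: -11937/13 ≈ -918.23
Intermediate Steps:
u(s) = 10 (u(s) = -2 - 3*s/s*(-4) = -2 - 3*1*(-4) = -2 - 3*(-4) = -2 + 12 = 10)
p = 173/13 (p = 3*(10/13 + 11/3) = 3*(173/39) = 173/13 ≈ 13.308)
(-23*p)*T(-1) = -23*173/13*3 = -3979/13*3 = -11937/13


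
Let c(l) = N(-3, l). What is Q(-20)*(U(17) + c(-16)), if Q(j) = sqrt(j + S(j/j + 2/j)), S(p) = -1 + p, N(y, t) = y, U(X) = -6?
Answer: -9*I*sqrt(2010)/10 ≈ -40.35*I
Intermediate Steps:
c(l) = -3
Q(j) = sqrt(j + 2/j) (Q(j) = sqrt(j + (-1 + (j/j + 2/j))) = sqrt(j + (-1 + (1 + 2/j))) = sqrt(j + 2/j))
Q(-20)*(U(17) + c(-16)) = sqrt(-20 + 2/(-20))*(-6 - 3) = sqrt(-20 + 2*(-1/20))*(-9) = sqrt(-20 - 1/10)*(-9) = sqrt(-201/10)*(-9) = (I*sqrt(2010)/10)*(-9) = -9*I*sqrt(2010)/10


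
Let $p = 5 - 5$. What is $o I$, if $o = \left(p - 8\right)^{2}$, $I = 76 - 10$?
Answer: $4224$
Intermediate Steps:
$p = 0$
$I = 66$
$o = 64$ ($o = \left(0 - 8\right)^{2} = \left(-8\right)^{2} = 64$)
$o I = 64 \cdot 66 = 4224$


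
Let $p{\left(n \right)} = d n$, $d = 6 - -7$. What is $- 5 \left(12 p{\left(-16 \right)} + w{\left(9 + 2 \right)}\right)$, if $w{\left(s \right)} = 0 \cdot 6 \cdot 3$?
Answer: $12480$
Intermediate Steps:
$d = 13$ ($d = 6 + 7 = 13$)
$w{\left(s \right)} = 0$ ($w{\left(s \right)} = 0 \cdot 3 = 0$)
$p{\left(n \right)} = 13 n$
$- 5 \left(12 p{\left(-16 \right)} + w{\left(9 + 2 \right)}\right) = - 5 \left(12 \cdot 13 \left(-16\right) + 0\right) = - 5 \left(12 \left(-208\right) + 0\right) = - 5 \left(-2496 + 0\right) = \left(-5\right) \left(-2496\right) = 12480$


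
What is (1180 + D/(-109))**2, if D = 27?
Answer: 16536159649/11881 ≈ 1.3918e+6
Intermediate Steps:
(1180 + D/(-109))**2 = (1180 + 27/(-109))**2 = (1180 + 27*(-1/109))**2 = (1180 - 27/109)**2 = (128593/109)**2 = 16536159649/11881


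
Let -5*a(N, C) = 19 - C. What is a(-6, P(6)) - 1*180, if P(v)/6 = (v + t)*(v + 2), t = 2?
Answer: -107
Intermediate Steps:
P(v) = 6*(2 + v)**2 (P(v) = 6*((v + 2)*(v + 2)) = 6*((2 + v)*(2 + v)) = 6*(2 + v)**2)
a(N, C) = -19/5 + C/5 (a(N, C) = -(19 - C)/5 = -19/5 + C/5)
a(-6, P(6)) - 1*180 = (-19/5 + (24 + 6*6**2 + 24*6)/5) - 1*180 = (-19/5 + (24 + 6*36 + 144)/5) - 180 = (-19/5 + (24 + 216 + 144)/5) - 180 = (-19/5 + (1/5)*384) - 180 = (-19/5 + 384/5) - 180 = 73 - 180 = -107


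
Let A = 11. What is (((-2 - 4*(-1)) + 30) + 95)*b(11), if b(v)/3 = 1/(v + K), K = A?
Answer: 381/22 ≈ 17.318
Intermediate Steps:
K = 11
b(v) = 3/(11 + v) (b(v) = 3/(v + 11) = 3/(11 + v))
(((-2 - 4*(-1)) + 30) + 95)*b(11) = (((-2 - 4*(-1)) + 30) + 95)*(3/(11 + 11)) = (((-2 + 4) + 30) + 95)*(3/22) = ((2 + 30) + 95)*(3*(1/22)) = (32 + 95)*(3/22) = 127*(3/22) = 381/22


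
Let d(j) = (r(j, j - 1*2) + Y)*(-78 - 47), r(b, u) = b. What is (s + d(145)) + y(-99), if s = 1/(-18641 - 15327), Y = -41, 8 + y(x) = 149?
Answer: -436794513/33968 ≈ -12859.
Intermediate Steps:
y(x) = 141 (y(x) = -8 + 149 = 141)
d(j) = 5125 - 125*j (d(j) = (j - 41)*(-78 - 47) = (-41 + j)*(-125) = 5125 - 125*j)
s = -1/33968 (s = 1/(-33968) = -1/33968 ≈ -2.9439e-5)
(s + d(145)) + y(-99) = (-1/33968 + (5125 - 125*145)) + 141 = (-1/33968 + (5125 - 18125)) + 141 = (-1/33968 - 13000) + 141 = -441584001/33968 + 141 = -436794513/33968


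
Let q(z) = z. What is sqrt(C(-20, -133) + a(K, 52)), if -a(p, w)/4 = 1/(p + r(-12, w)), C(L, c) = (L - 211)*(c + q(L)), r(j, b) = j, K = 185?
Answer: sqrt(1057779955)/173 ≈ 188.00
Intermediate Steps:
C(L, c) = (-211 + L)*(L + c) (C(L, c) = (L - 211)*(c + L) = (-211 + L)*(L + c))
a(p, w) = -4/(-12 + p) (a(p, w) = -4/(p - 12) = -4/(-12 + p))
sqrt(C(-20, -133) + a(K, 52)) = sqrt(((-20)**2 - 211*(-20) - 211*(-133) - 20*(-133)) - 4/(-12 + 185)) = sqrt((400 + 4220 + 28063 + 2660) - 4/173) = sqrt(35343 - 4*1/173) = sqrt(35343 - 4/173) = sqrt(6114335/173) = sqrt(1057779955)/173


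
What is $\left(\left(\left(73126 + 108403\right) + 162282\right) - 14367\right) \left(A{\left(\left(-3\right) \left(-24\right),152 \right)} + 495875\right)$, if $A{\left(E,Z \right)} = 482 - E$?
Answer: $163498115540$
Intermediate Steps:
$\left(\left(\left(73126 + 108403\right) + 162282\right) - 14367\right) \left(A{\left(\left(-3\right) \left(-24\right),152 \right)} + 495875\right) = \left(\left(\left(73126 + 108403\right) + 162282\right) - 14367\right) \left(\left(482 - \left(-3\right) \left(-24\right)\right) + 495875\right) = \left(\left(181529 + 162282\right) - 14367\right) \left(\left(482 - 72\right) + 495875\right) = \left(343811 - 14367\right) \left(\left(482 - 72\right) + 495875\right) = 329444 \left(410 + 495875\right) = 329444 \cdot 496285 = 163498115540$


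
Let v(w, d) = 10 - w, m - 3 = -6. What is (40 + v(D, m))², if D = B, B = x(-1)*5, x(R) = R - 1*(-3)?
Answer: 1600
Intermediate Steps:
m = -3 (m = 3 - 6 = -3)
x(R) = 3 + R (x(R) = R + 3 = 3 + R)
B = 10 (B = (3 - 1)*5 = 2*5 = 10)
D = 10
(40 + v(D, m))² = (40 + (10 - 1*10))² = (40 + (10 - 10))² = (40 + 0)² = 40² = 1600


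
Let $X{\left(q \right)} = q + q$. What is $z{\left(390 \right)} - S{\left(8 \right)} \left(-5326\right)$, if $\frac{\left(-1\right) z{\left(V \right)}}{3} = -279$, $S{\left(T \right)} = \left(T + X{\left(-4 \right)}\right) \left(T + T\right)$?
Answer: $837$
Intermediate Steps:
$X{\left(q \right)} = 2 q$
$S{\left(T \right)} = 2 T \left(-8 + T\right)$ ($S{\left(T \right)} = \left(T + 2 \left(-4\right)\right) \left(T + T\right) = \left(T - 8\right) 2 T = \left(-8 + T\right) 2 T = 2 T \left(-8 + T\right)$)
$z{\left(V \right)} = 837$ ($z{\left(V \right)} = \left(-3\right) \left(-279\right) = 837$)
$z{\left(390 \right)} - S{\left(8 \right)} \left(-5326\right) = 837 - 2 \cdot 8 \left(-8 + 8\right) \left(-5326\right) = 837 - 2 \cdot 8 \cdot 0 \left(-5326\right) = 837 - 0 \left(-5326\right) = 837 - 0 = 837 + 0 = 837$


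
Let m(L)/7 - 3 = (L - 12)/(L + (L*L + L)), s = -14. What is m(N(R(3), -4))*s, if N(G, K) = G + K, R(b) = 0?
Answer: -98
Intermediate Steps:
m(L) = 21 + 7*(-12 + L)/(L² + 2*L) (m(L) = 21 + 7*((L - 12)/(L + (L*L + L))) = 21 + 7*((-12 + L)/(L + (L² + L))) = 21 + 7*((-12 + L)/(L + (L + L²))) = 21 + 7*((-12 + L)/(L² + 2*L)) = 21 + 7*(-12 + L)/(L² + 2*L))
m(N(R(3), -4))*s = (7*(-12 + 3*(0 - 4)² + 7*(0 - 4))/((0 - 4)*(2 + (0 - 4))))*(-14) = (7*(-12 + 3*(-4)² + 7*(-4))/(-4*(2 - 4)))*(-14) = (7*(-¼)*(-12 + 3*16 - 28)/(-2))*(-14) = (7*(-¼)*(-½)*(-12 + 48 - 28))*(-14) = (7*(-¼)*(-½)*8)*(-14) = 7*(-14) = -98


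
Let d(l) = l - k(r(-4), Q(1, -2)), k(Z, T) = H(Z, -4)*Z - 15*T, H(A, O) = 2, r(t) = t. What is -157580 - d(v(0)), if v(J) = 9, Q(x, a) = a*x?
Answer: -157567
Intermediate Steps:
k(Z, T) = -15*T + 2*Z (k(Z, T) = 2*Z - 15*T = -15*T + 2*Z)
d(l) = -22 + l (d(l) = l - (-(-30) + 2*(-4)) = l - (-15*(-2) - 8) = l - (30 - 8) = l - 1*22 = l - 22 = -22 + l)
-157580 - d(v(0)) = -157580 - (-22 + 9) = -157580 - 1*(-13) = -157580 + 13 = -157567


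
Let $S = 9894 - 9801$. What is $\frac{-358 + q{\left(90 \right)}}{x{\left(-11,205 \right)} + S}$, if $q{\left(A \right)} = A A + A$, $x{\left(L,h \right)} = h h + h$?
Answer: $\frac{7832}{42323} \approx 0.18505$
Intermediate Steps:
$x{\left(L,h \right)} = h + h^{2}$ ($x{\left(L,h \right)} = h^{2} + h = h + h^{2}$)
$q{\left(A \right)} = A + A^{2}$ ($q{\left(A \right)} = A^{2} + A = A + A^{2}$)
$S = 93$
$\frac{-358 + q{\left(90 \right)}}{x{\left(-11,205 \right)} + S} = \frac{-358 + 90 \left(1 + 90\right)}{205 \left(1 + 205\right) + 93} = \frac{-358 + 90 \cdot 91}{205 \cdot 206 + 93} = \frac{-358 + 8190}{42230 + 93} = \frac{7832}{42323}$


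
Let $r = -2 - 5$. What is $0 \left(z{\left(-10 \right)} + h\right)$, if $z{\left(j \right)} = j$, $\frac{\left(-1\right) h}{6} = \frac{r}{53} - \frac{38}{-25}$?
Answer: $0$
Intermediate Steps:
$r = -7$
$h = - \frac{11034}{1325}$ ($h = - 6 \left(- \frac{7}{53} - \frac{38}{-25}\right) = - 6 \left(\left(-7\right) \frac{1}{53} - - \frac{38}{25}\right) = - 6 \left(- \frac{7}{53} + \frac{38}{25}\right) = \left(-6\right) \frac{1839}{1325} = - \frac{11034}{1325} \approx -8.3275$)
$0 \left(z{\left(-10 \right)} + h\right) = 0 \left(-10 - \frac{11034}{1325}\right) = 0 \left(- \frac{24284}{1325}\right) = 0$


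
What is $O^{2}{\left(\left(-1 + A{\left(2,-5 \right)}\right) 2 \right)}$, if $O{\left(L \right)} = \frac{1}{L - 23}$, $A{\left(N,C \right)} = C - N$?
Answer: $\frac{1}{1521} \approx 0.00065746$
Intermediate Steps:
$O{\left(L \right)} = \frac{1}{-23 + L}$
$O^{2}{\left(\left(-1 + A{\left(2,-5 \right)}\right) 2 \right)} = \left(\frac{1}{-23 + \left(-1 - 7\right) 2}\right)^{2} = \left(\frac{1}{-23 - 16}\right)^{2} = \left(\frac{1}{-39}\right)^{2} = \left(- \frac{1}{39}\right)^{2} = \frac{1}{1521}$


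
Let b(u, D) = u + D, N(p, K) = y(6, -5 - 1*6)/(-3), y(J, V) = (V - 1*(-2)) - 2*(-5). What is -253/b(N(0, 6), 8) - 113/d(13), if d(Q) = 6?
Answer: -311/6 ≈ -51.833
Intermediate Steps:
y(J, V) = 12 + V (y(J, V) = (V + 2) + 10 = (2 + V) + 10 = 12 + V)
N(p, K) = -⅓ (N(p, K) = (12 + (-5 - 1*6))/(-3) = (12 + (-5 - 6))*(-⅓) = (12 - 11)*(-⅓) = 1*(-⅓) = -⅓)
b(u, D) = D + u
-253/b(N(0, 6), 8) - 113/d(13) = -253/(8 - ⅓) - 113/6 = -253/23/3 - 113*⅙ = -253*3/23 - 113/6 = -33 - 113/6 = -311/6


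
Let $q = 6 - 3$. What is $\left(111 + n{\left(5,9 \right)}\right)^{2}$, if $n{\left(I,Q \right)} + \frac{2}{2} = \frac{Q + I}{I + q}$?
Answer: $\frac{199809}{16} \approx 12488.0$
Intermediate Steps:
$q = 3$
$n{\left(I,Q \right)} = -1 + \frac{I + Q}{3 + I}$ ($n{\left(I,Q \right)} = -1 + \frac{Q + I}{I + 3} = -1 + \frac{I + Q}{3 + I}$)
$\left(111 + n{\left(5,9 \right)}\right)^{2} = \left(111 + \frac{-3 + 9}{3 + 5}\right)^{2} = \left(111 + \frac{1}{8} \cdot 6\right)^{2} = \left(111 + \frac{3}{4}\right)^{2} = \left(\frac{447}{4}\right)^{2} = \frac{199809}{16}$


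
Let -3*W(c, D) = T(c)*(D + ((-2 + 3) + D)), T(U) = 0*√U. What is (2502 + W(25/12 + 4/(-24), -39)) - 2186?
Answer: 316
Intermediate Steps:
T(U) = 0
W(c, D) = 0 (W(c, D) = -0*(D + ((-2 + 3) + D)) = -0*(D + (1 + D)) = -0*(1 + 2*D) = -⅓*0 = 0)
(2502 + W(25/12 + 4/(-24), -39)) - 2186 = (2502 + 0) - 2186 = 2502 - 2186 = 316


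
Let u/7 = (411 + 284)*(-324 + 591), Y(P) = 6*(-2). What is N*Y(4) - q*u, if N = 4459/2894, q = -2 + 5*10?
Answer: -90220245234/1447 ≈ -6.2350e+7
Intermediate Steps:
Y(P) = -12
u = 1298955 (u = 7*((411 + 284)*(-324 + 591)) = 7*(695*267) = 7*185565 = 1298955)
q = 48 (q = -2 + 50 = 48)
N = 4459/2894 (N = 4459*(1/2894) = 4459/2894 ≈ 1.5408)
N*Y(4) - q*u = (4459/2894)*(-12) - 48*1298955 = -26754/1447 - 1*62349840 = -26754/1447 - 62349840 = -90220245234/1447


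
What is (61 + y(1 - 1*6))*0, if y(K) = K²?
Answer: 0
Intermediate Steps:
(61 + y(1 - 1*6))*0 = (61 + (1 - 1*6)²)*0 = (61 + (1 - 6)²)*0 = (61 + (-5)²)*0 = (61 + 25)*0 = 86*0 = 0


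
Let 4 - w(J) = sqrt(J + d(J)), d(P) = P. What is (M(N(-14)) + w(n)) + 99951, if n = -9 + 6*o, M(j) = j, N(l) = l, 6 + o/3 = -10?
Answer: 99941 - 3*I*sqrt(66) ≈ 99941.0 - 24.372*I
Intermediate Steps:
o = -48 (o = -18 + 3*(-10) = -18 - 30 = -48)
n = -297 (n = -9 + 6*(-48) = -9 - 288 = -297)
w(J) = 4 - sqrt(2)*sqrt(J) (w(J) = 4 - sqrt(J + J) = 4 - sqrt(2*J) = 4 - sqrt(2)*sqrt(J))
(M(N(-14)) + w(n)) + 99951 = (-14 + (4 - sqrt(2)*sqrt(-297))) + 99951 = (-14 + (4 - sqrt(2)*3*I*sqrt(33))) + 99951 = (-14 + (4 - 3*I*sqrt(66))) + 99951 = (-10 - 3*I*sqrt(66)) + 99951 = 99941 - 3*I*sqrt(66)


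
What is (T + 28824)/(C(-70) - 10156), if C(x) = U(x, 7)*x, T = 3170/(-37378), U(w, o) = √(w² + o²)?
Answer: -1367734293389/368613594151 + 131979086995*√101/737227188302 ≈ -1.9113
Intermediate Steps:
U(w, o) = √(o² + w²)
T = -1585/18689 (T = 3170*(-1/37378) = -1585/18689 ≈ -0.084809)
C(x) = x*√(49 + x²) (C(x) = √(7² + x²)*x = √(49 + x²)*x = x*√(49 + x²))
(T + 28824)/(C(-70) - 10156) = (-1585/18689 + 28824)/(-70*√(49 + (-70)²) - 10156) = 538690151/(18689*(-70*√(49 + 4900) - 10156)) = 538690151/(18689*(-490*√101 - 10156)) = 538690151/(18689*(-10156 - 490*√101))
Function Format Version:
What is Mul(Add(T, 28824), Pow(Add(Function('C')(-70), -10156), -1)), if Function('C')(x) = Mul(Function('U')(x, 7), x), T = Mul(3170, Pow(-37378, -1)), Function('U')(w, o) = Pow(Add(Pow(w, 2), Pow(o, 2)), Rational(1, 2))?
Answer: Add(Rational(-1367734293389, 368613594151), Mul(Rational(131979086995, 737227188302), Pow(101, Rational(1, 2)))) ≈ -1.9113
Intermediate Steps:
Function('U')(w, o) = Pow(Add(Pow(o, 2), Pow(w, 2)), Rational(1, 2))
T = Rational(-1585, 18689) (T = Mul(3170, Rational(-1, 37378)) = Rational(-1585, 18689) ≈ -0.084809)
Function('C')(x) = Mul(x, Pow(Add(49, Pow(x, 2)), Rational(1, 2))) (Function('C')(x) = Mul(Pow(Add(Pow(7, 2), Pow(x, 2)), Rational(1, 2)), x) = Mul(Pow(Add(49, Pow(x, 2)), Rational(1, 2)), x) = Mul(x, Pow(Add(49, Pow(x, 2)), Rational(1, 2))))
Mul(Add(T, 28824), Pow(Add(Function('C')(-70), -10156), -1)) = Mul(Add(Rational(-1585, 18689), 28824), Pow(Add(Mul(-70, Pow(Add(49, Pow(-70, 2)), Rational(1, 2))), -10156), -1)) = Mul(Rational(538690151, 18689), Pow(Add(Mul(-70, Pow(Add(49, 4900), Rational(1, 2))), -10156), -1)) = Mul(Rational(538690151, 18689), Pow(Add(Mul(-70, Pow(4949, Rational(1, 2))), -10156), -1)) = Mul(Rational(538690151, 18689), Pow(Add(Mul(-70, Mul(7, Pow(101, Rational(1, 2)))), -10156), -1)) = Mul(Rational(538690151, 18689), Pow(Add(Mul(-490, Pow(101, Rational(1, 2))), -10156), -1)) = Mul(Rational(538690151, 18689), Pow(Add(-10156, Mul(-490, Pow(101, Rational(1, 2)))), -1))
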